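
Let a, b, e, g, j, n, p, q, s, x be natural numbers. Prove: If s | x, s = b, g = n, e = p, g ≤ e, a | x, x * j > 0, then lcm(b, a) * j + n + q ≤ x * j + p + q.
s = b and s | x, therefore b | x. Since a | x, lcm(b, a) | x. Then lcm(b, a) * j | x * j. x * j > 0, so lcm(b, a) * j ≤ x * j. e = p and g ≤ e, hence g ≤ p. Since g = n, n ≤ p. Then n + q ≤ p + q. Since lcm(b, a) * j ≤ x * j, lcm(b, a) * j + n + q ≤ x * j + p + q.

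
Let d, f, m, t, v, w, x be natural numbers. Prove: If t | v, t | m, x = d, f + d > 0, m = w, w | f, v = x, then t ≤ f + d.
m = w and t | m, hence t | w. Since w | f, t | f. Since v = x and x = d, v = d. t | v, so t | d. t | f, so t | f + d. Since f + d > 0, t ≤ f + d.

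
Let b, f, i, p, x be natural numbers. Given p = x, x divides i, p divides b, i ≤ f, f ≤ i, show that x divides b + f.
p = x and p divides b, therefore x divides b. Because i ≤ f and f ≤ i, i = f. Since x divides i, x divides f. Because x divides b, x divides b + f.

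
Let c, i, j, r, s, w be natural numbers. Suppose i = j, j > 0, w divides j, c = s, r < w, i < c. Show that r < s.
w divides j and j > 0, therefore w ≤ j. From r < w, r < j. Because i = j and i < c, j < c. Since c = s, j < s. r < j, so r < s.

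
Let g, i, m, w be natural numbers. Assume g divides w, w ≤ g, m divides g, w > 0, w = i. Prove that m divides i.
Because g divides w and w > 0, g ≤ w. w ≤ g, so g = w. Since w = i, g = i. Since m divides g, m divides i.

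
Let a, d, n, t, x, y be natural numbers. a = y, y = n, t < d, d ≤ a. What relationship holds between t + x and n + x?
t + x < n + x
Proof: a = y and y = n, hence a = n. t < d and d ≤ a, thus t < a. a = n, so t < n. Then t + x < n + x.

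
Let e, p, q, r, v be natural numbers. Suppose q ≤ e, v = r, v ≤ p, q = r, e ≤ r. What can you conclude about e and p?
e ≤ p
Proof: q = r and q ≤ e, thus r ≤ e. e ≤ r, so r = e. Because v = r, v = e. Since v ≤ p, e ≤ p.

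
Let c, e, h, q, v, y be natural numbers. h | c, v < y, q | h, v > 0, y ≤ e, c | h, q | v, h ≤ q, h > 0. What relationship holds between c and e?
c < e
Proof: From q | h and h > 0, q ≤ h. h ≤ q, so q = h. h | c and c | h, so h = c. q = h, so q = c. q | v and v > 0, so q ≤ v. From q = c, c ≤ v. From v < y and y ≤ e, v < e. c ≤ v, so c < e.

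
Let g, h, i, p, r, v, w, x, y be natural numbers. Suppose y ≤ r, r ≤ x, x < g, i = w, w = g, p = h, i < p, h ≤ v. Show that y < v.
y ≤ r and r ≤ x, thus y ≤ x. x < g, so y < g. Since i = w and w = g, i = g. p = h and i < p, so i < h. h ≤ v, so i < v. i = g, so g < v. Since y < g, y < v.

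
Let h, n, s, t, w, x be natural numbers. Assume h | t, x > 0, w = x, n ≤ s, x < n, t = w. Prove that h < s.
Because t = w and w = x, t = x. Since h | t, h | x. x > 0, so h ≤ x. Since x < n and n ≤ s, x < s. From h ≤ x, h < s.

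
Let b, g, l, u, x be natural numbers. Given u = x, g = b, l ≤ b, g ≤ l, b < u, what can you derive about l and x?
l < x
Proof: g = b and g ≤ l, so b ≤ l. From l ≤ b, b = l. u = x and b < u, thus b < x. b = l, so l < x.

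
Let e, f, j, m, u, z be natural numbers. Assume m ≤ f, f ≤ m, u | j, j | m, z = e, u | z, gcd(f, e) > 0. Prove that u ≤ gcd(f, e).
m ≤ f and f ≤ m, thus m = f. From u | j and j | m, u | m. m = f, so u | f. z = e and u | z, so u | e. Since u | f, u | gcd(f, e). gcd(f, e) > 0, so u ≤ gcd(f, e).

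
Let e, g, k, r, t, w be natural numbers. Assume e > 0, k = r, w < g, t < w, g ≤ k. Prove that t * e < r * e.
Because t < w and w < g, t < g. k = r and g ≤ k, therefore g ≤ r. Since t < g, t < r. Since e > 0, by multiplying by a positive, t * e < r * e.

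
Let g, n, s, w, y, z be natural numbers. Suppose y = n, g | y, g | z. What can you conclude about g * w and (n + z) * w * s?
g * w | (n + z) * w * s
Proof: Because y = n and g | y, g | n. Since g | z, g | n + z. Then g * w | (n + z) * w. Then g * w | (n + z) * w * s.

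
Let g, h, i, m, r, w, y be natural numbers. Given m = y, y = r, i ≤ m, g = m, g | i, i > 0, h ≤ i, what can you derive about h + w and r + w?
h + w ≤ r + w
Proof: m = y and y = r, hence m = r. g = m and g | i, hence m | i. Since i > 0, m ≤ i. i ≤ m, so i = m. Since h ≤ i, h ≤ m. m = r, so h ≤ r. Then h + w ≤ r + w.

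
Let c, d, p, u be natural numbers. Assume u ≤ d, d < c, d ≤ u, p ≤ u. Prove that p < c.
Because u ≤ d and d ≤ u, u = d. p ≤ u, so p ≤ d. From d < c, p < c.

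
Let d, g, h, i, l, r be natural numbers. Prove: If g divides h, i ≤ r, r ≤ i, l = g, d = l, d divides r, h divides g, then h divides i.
r ≤ i and i ≤ r, hence r = i. g divides h and h divides g, hence g = h. d = l and d divides r, thus l divides r. Because l = g, g divides r. Since g = h, h divides r. Since r = i, h divides i.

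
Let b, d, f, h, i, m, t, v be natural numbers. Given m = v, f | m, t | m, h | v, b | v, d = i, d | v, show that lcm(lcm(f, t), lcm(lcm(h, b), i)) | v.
f | m and t | m, so lcm(f, t) | m. m = v, so lcm(f, t) | v. Since h | v and b | v, lcm(h, b) | v. From d = i and d | v, i | v. lcm(h, b) | v, so lcm(lcm(h, b), i) | v. lcm(f, t) | v, so lcm(lcm(f, t), lcm(lcm(h, b), i)) | v.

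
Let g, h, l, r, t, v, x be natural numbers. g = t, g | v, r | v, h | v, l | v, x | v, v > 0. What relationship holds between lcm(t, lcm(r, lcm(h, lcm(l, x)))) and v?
lcm(t, lcm(r, lcm(h, lcm(l, x)))) ≤ v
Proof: g = t and g | v, so t | v. Since l | v and x | v, lcm(l, x) | v. Since h | v, lcm(h, lcm(l, x)) | v. Since r | v, lcm(r, lcm(h, lcm(l, x))) | v. t | v, so lcm(t, lcm(r, lcm(h, lcm(l, x)))) | v. Because v > 0, lcm(t, lcm(r, lcm(h, lcm(l, x)))) ≤ v.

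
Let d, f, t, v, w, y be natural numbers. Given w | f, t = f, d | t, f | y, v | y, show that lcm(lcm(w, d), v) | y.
t = f and d | t, hence d | f. Since w | f, lcm(w, d) | f. Because f | y, lcm(w, d) | y. v | y, so lcm(lcm(w, d), v) | y.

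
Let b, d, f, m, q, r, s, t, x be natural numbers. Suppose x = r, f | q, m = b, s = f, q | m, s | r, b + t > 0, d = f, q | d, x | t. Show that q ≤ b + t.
m = b and q | m, so q | b. d = f and q | d, hence q | f. Since f | q, f = q. Since s = f, s = q. x = r and x | t, hence r | t. From s | r, s | t. s = q, so q | t. Since q | b, q | b + t. b + t > 0, so q ≤ b + t.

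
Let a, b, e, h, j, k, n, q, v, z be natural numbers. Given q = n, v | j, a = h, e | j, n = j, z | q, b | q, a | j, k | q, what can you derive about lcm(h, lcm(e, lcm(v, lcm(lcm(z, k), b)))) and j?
lcm(h, lcm(e, lcm(v, lcm(lcm(z, k), b)))) | j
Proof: a = h and a | j, thus h | j. q = n and n = j, therefore q = j. Since z | q and k | q, lcm(z, k) | q. Since b | q, lcm(lcm(z, k), b) | q. Since q = j, lcm(lcm(z, k), b) | j. v | j, so lcm(v, lcm(lcm(z, k), b)) | j. Since e | j, lcm(e, lcm(v, lcm(lcm(z, k), b))) | j. Since h | j, lcm(h, lcm(e, lcm(v, lcm(lcm(z, k), b)))) | j.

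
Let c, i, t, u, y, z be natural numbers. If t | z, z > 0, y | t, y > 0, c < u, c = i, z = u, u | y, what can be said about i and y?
i < y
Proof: Since u | y and y > 0, u ≤ y. Because y | t and t | z, y | z. z > 0, so y ≤ z. Since z = u, y ≤ u. u ≤ y, so u = y. c < u, so c < y. Because c = i, i < y.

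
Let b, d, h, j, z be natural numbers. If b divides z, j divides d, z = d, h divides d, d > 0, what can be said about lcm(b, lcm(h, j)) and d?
lcm(b, lcm(h, j)) ≤ d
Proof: z = d and b divides z, so b divides d. h divides d and j divides d, thus lcm(h, j) divides d. Since b divides d, lcm(b, lcm(h, j)) divides d. d > 0, so lcm(b, lcm(h, j)) ≤ d.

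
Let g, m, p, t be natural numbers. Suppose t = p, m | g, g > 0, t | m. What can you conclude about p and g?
p ≤ g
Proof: t | m and m | g, thus t | g. g > 0, so t ≤ g. Since t = p, p ≤ g.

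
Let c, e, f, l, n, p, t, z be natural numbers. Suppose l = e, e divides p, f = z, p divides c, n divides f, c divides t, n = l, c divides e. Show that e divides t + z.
Since e divides p and p divides c, e divides c. Since c divides e, c = e. c divides t, so e divides t. Because n = l and l = e, n = e. From f = z and n divides f, n divides z. Since n = e, e divides z. Since e divides t, e divides t + z.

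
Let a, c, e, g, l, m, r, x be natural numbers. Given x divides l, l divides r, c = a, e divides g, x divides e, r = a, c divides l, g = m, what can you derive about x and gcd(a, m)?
x divides gcd(a, m)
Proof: r = a and l divides r, thus l divides a. c = a and c divides l, thus a divides l. Since l divides a, l = a. x divides l, so x divides a. Because g = m and e divides g, e divides m. x divides e, so x divides m. x divides a, so x divides gcd(a, m).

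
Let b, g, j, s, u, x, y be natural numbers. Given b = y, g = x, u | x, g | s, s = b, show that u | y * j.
From s = b and b = y, s = y. From g = x and g | s, x | s. Since s = y, x | y. u | x, so u | y. Then u | y * j.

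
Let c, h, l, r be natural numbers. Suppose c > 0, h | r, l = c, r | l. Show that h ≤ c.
l = c and r | l, hence r | c. h | r, so h | c. Since c > 0, h ≤ c.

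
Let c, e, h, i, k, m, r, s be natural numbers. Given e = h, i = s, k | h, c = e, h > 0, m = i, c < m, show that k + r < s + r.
k | h and h > 0, therefore k ≤ h. c = e and e = h, therefore c = h. From m = i and c < m, c < i. Since c = h, h < i. i = s, so h < s. k ≤ h, so k < s. Then k + r < s + r.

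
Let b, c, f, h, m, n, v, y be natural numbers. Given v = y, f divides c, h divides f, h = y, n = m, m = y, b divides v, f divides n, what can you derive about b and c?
b divides c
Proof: From v = y and b divides v, b divides y. n = m and f divides n, so f divides m. Since m = y, f divides y. h = y and h divides f, thus y divides f. f divides y, so f = y. f divides c, so y divides c. Since b divides y, b divides c.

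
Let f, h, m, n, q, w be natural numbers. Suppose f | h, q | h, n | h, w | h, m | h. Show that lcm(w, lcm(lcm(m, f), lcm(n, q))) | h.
Since m | h and f | h, lcm(m, f) | h. Since n | h and q | h, lcm(n, q) | h. lcm(m, f) | h, so lcm(lcm(m, f), lcm(n, q)) | h. w | h, so lcm(w, lcm(lcm(m, f), lcm(n, q))) | h.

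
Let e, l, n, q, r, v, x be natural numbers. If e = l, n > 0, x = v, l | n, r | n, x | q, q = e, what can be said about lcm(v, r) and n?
lcm(v, r) ≤ n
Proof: q = e and e = l, thus q = l. x | q, so x | l. Since l | n, x | n. From x = v, v | n. Since r | n, lcm(v, r) | n. n > 0, so lcm(v, r) ≤ n.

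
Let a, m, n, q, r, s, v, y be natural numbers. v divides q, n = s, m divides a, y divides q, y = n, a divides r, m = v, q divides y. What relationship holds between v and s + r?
v divides s + r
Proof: y = n and n = s, so y = s. From q divides y and y divides q, q = y. Since v divides q, v divides y. From y = s, v divides s. Because m = v and m divides a, v divides a. a divides r, so v divides r. Since v divides s, v divides s + r.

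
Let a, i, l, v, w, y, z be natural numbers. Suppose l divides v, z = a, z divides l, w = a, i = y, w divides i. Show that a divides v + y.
Since z = a and z divides l, a divides l. l divides v, so a divides v. w = a and w divides i, so a divides i. i = y, so a divides y. Since a divides v, a divides v + y.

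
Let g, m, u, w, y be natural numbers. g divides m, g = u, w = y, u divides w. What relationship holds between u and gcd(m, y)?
u divides gcd(m, y)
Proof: g = u and g divides m, thus u divides m. Because w = y and u divides w, u divides y. u divides m, so u divides gcd(m, y).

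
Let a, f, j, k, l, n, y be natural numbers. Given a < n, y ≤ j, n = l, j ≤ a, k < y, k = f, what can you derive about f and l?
f < l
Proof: k = f and k < y, thus f < y. Since y ≤ j, f < j. n = l and a < n, so a < l. Since j ≤ a, j < l. From f < j, f < l.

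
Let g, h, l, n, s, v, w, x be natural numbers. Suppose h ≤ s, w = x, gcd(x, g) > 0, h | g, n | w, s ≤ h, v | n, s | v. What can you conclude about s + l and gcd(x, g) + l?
s + l ≤ gcd(x, g) + l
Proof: v | n and n | w, hence v | w. Since s | v, s | w. w = x, so s | x. h ≤ s and s ≤ h, therefore h = s. Since h | g, s | g. Since s | x, s | gcd(x, g). gcd(x, g) > 0, so s ≤ gcd(x, g). Then s + l ≤ gcd(x, g) + l.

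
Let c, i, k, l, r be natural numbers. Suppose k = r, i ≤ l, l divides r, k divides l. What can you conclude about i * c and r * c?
i * c ≤ r * c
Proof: k = r and k divides l, therefore r divides l. Since l divides r, l = r. From i ≤ l, i ≤ r. By multiplying by a non-negative, i * c ≤ r * c.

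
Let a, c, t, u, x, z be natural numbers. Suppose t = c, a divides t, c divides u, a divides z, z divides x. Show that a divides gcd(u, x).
Because t = c and a divides t, a divides c. c divides u, so a divides u. a divides z and z divides x, therefore a divides x. Since a divides u, a divides gcd(u, x).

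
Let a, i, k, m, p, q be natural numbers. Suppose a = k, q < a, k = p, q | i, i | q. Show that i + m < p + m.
a = k and k = p, thus a = p. q | i and i | q, therefore q = i. Since q < a, i < a. a = p, so i < p. Then i + m < p + m.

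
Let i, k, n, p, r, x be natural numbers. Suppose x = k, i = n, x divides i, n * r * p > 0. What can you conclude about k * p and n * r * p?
k * p ≤ n * r * p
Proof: i = n and x divides i, hence x divides n. x = k, so k divides n. Then k divides n * r. Then k * p divides n * r * p. Since n * r * p > 0, k * p ≤ n * r * p.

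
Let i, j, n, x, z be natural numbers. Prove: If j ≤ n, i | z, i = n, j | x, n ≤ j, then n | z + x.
Since i = n and i | z, n | z. j ≤ n and n ≤ j, so j = n. Since j | x, n | x. n | z, so n | z + x.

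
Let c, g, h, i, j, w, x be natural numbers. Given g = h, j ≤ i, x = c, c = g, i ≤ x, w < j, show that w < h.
x = c and c = g, thus x = g. g = h, so x = h. Because w < j and j ≤ i, w < i. i ≤ x, so w < x. Since x = h, w < h.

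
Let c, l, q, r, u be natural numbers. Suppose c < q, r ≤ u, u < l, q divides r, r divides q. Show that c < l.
r divides q and q divides r, thus r = q. r ≤ u and u < l, hence r < l. Since r = q, q < l. From c < q, c < l.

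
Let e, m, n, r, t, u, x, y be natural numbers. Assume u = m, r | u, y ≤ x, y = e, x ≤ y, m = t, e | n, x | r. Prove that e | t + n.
x ≤ y and y ≤ x, thus x = y. Since x | r, y | r. Since u = m and m = t, u = t. Since r | u, r | t. Since y | r, y | t. y = e, so e | t. e | n, so e | t + n.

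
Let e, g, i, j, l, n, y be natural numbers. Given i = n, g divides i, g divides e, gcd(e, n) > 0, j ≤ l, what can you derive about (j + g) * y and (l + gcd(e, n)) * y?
(j + g) * y ≤ (l + gcd(e, n)) * y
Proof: i = n and g divides i, therefore g divides n. g divides e, so g divides gcd(e, n). Since gcd(e, n) > 0, g ≤ gcd(e, n). j ≤ l, so j + g ≤ l + gcd(e, n). By multiplying by a non-negative, (j + g) * y ≤ (l + gcd(e, n)) * y.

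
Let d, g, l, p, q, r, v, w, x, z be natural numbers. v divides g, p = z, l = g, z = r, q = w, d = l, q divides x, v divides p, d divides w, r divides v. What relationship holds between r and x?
r divides x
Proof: Because p = z and v divides p, v divides z. Since z = r, v divides r. r divides v, so v = r. d = l and d divides w, therefore l divides w. Since l = g, g divides w. Since v divides g, v divides w. From q = w and q divides x, w divides x. Since v divides w, v divides x. Because v = r, r divides x.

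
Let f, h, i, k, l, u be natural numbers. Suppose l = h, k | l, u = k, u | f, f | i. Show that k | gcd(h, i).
l = h and k | l, so k | h. u = k and u | f, so k | f. Since f | i, k | i. Since k | h, k | gcd(h, i).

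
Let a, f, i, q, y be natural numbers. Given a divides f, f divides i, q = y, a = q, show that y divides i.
a = q and q = y, thus a = y. a divides f and f divides i, therefore a divides i. a = y, so y divides i.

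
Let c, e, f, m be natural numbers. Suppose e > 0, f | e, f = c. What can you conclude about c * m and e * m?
c * m ≤ e * m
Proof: Since f | e and e > 0, f ≤ e. Since f = c, c ≤ e. Then c * m ≤ e * m.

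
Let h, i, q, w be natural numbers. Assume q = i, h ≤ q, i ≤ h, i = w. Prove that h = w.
Since q = i and h ≤ q, h ≤ i. Because i ≤ h, h = i. Since i = w, h = w.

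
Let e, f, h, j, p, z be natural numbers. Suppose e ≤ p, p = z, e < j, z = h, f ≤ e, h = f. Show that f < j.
p = z and z = h, so p = h. h = f, so p = f. e ≤ p, so e ≤ f. f ≤ e, so e = f. From e < j, f < j.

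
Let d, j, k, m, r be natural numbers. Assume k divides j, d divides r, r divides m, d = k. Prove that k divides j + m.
d = k and d divides r, therefore k divides r. r divides m, so k divides m. Because k divides j, k divides j + m.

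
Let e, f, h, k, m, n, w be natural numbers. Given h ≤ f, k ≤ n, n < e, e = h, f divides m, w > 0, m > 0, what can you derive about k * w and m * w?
k * w < m * w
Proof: Because e = h and n < e, n < h. Because h ≤ f, n < f. Since k ≤ n, k < f. f divides m and m > 0, thus f ≤ m. Because k < f, k < m. Since w > 0, by multiplying by a positive, k * w < m * w.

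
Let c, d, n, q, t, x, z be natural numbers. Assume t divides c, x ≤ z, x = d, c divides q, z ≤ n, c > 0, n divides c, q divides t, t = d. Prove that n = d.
Since c divides q and q divides t, c divides t. Since t divides c, c = t. Since t = d, c = d. Since n divides c and c > 0, n ≤ c. c = d, so n ≤ d. x = d and x ≤ z, so d ≤ z. z ≤ n, so d ≤ n. n ≤ d, so n = d.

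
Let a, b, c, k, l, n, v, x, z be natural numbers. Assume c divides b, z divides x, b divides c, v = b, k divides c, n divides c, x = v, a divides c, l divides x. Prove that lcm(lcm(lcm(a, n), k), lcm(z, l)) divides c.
a divides c and n divides c, thus lcm(a, n) divides c. k divides c, so lcm(lcm(a, n), k) divides c. x = v and v = b, thus x = b. b divides c and c divides b, thus b = c. Since x = b, x = c. Because z divides x and l divides x, lcm(z, l) divides x. Since x = c, lcm(z, l) divides c. Since lcm(lcm(a, n), k) divides c, lcm(lcm(lcm(a, n), k), lcm(z, l)) divides c.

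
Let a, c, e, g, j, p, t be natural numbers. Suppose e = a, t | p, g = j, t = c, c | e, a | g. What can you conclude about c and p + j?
c | p + j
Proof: t = c and t | p, thus c | p. e = a and c | e, hence c | a. Since a | g, c | g. Since g = j, c | j. c | p, so c | p + j.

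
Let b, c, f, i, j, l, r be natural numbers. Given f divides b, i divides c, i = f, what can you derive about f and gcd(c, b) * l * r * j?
f divides gcd(c, b) * l * r * j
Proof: i = f and i divides c, therefore f divides c. Since f divides b, f divides gcd(c, b). Then f divides gcd(c, b) * l. Then f divides gcd(c, b) * l * r. Then f divides gcd(c, b) * l * r * j.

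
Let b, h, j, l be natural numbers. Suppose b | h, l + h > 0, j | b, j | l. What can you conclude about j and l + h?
j ≤ l + h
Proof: Since j | b and b | h, j | h. Because j | l, j | l + h. Since l + h > 0, j ≤ l + h.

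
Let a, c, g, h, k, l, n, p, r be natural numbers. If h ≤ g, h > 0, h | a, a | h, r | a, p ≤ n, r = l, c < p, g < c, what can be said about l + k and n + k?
l + k < n + k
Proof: Since a | h and h | a, a = h. Because r | a, r | h. Since r = l, l | h. h > 0, so l ≤ h. c < p and p ≤ n, hence c < n. g < c, so g < n. h ≤ g, so h < n. l ≤ h, so l < n. Then l + k < n + k.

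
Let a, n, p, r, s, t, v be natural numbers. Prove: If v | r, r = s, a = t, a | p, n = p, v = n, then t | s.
a = t and a | p, so t | p. v = n and n = p, so v = p. Since v | r, p | r. Since r = s, p | s. Because t | p, t | s.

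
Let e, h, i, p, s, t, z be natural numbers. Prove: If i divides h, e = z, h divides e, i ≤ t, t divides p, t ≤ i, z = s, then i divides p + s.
t ≤ i and i ≤ t, so t = i. t divides p, so i divides p. e = z and h divides e, therefore h divides z. Since z = s, h divides s. i divides h, so i divides s. Since i divides p, i divides p + s.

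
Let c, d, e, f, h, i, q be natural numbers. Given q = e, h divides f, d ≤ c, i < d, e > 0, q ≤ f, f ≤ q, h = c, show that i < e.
f ≤ q and q ≤ f, hence f = q. Because q = e, f = e. h divides f, so h divides e. h = c, so c divides e. Since e > 0, c ≤ e. Since d ≤ c, d ≤ e. i < d, so i < e.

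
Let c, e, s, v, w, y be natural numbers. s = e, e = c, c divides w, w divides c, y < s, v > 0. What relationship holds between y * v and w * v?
y * v < w * v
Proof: c divides w and w divides c, thus c = w. Since e = c, e = w. Since s = e, s = w. y < s, so y < w. Since v > 0, by multiplying by a positive, y * v < w * v.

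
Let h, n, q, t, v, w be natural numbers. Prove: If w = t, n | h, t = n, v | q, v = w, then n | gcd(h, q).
v = w and w = t, hence v = t. t = n, so v = n. v | q, so n | q. n | h, so n | gcd(h, q).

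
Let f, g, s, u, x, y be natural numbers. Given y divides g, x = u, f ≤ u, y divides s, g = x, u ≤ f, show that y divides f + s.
Since g = x and x = u, g = u. u ≤ f and f ≤ u, hence u = f. g = u, so g = f. Since y divides g, y divides f. Since y divides s, y divides f + s.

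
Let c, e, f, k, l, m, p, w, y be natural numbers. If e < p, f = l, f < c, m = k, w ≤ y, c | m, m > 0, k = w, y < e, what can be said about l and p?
l < p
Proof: m = k and k = w, therefore m = w. c | m and m > 0, therefore c ≤ m. f < c, so f < m. Since m = w, f < w. y < e and e < p, therefore y < p. w ≤ y, so w < p. From f < w, f < p. f = l, so l < p.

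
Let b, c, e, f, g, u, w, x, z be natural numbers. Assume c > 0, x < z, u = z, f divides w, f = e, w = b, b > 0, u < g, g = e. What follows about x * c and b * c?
x * c < b * c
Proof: Because u = z and u < g, z < g. g = e, so z < e. f = e and f divides w, therefore e divides w. Since w = b, e divides b. Since b > 0, e ≤ b. Since z < e, z < b. From x < z, x < b. Since c > 0, by multiplying by a positive, x * c < b * c.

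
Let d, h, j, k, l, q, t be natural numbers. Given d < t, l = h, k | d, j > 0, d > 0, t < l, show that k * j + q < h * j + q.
k | d and d > 0, hence k ≤ d. l = h and t < l, so t < h. Since d < t, d < h. Since k ≤ d, k < h. Since j > 0, k * j < h * j. Then k * j + q < h * j + q.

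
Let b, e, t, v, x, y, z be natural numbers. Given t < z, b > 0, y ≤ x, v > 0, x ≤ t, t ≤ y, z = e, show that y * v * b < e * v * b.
From y ≤ x and x ≤ t, y ≤ t. t ≤ y, so t = y. Because z = e and t < z, t < e. t = y, so y < e. v > 0, so y * v < e * v. Since b > 0, y * v * b < e * v * b.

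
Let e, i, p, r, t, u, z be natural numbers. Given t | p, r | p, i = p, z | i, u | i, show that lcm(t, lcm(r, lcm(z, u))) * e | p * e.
Because z | i and u | i, lcm(z, u) | i. i = p, so lcm(z, u) | p. Since r | p, lcm(r, lcm(z, u)) | p. Since t | p, lcm(t, lcm(r, lcm(z, u))) | p. Then lcm(t, lcm(r, lcm(z, u))) * e | p * e.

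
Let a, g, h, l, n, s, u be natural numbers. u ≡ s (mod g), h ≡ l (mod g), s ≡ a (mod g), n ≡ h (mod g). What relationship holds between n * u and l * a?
n * u ≡ l * a (mod g)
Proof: Because n ≡ h (mod g) and h ≡ l (mod g), n ≡ l (mod g). u ≡ s (mod g) and s ≡ a (mod g), so u ≡ a (mod g). Since n ≡ l (mod g), n * u ≡ l * a (mod g).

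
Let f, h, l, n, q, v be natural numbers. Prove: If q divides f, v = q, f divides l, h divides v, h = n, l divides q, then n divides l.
q divides f and f divides l, so q divides l. l divides q, so q = l. v = q, so v = l. Since h = n and h divides v, n divides v. v = l, so n divides l.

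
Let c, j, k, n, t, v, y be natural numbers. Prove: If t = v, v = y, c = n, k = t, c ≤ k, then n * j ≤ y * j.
t = v and v = y, thus t = y. Since k = t and c ≤ k, c ≤ t. c = n, so n ≤ t. Since t = y, n ≤ y. Then n * j ≤ y * j.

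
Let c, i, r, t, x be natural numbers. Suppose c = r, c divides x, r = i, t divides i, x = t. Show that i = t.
From x = t and c divides x, c divides t. c = r, so r divides t. Since r = i, i divides t. Since t divides i, i = t.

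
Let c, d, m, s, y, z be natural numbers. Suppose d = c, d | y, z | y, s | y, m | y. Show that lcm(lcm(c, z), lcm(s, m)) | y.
d = c and d | y, hence c | y. z | y, so lcm(c, z) | y. s | y and m | y, thus lcm(s, m) | y. lcm(c, z) | y, so lcm(lcm(c, z), lcm(s, m)) | y.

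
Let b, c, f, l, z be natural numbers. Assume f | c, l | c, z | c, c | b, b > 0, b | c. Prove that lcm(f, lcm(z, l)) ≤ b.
c | b and b | c, thus c = b. z | c and l | c, so lcm(z, l) | c. Because f | c, lcm(f, lcm(z, l)) | c. Since c = b, lcm(f, lcm(z, l)) | b. Since b > 0, lcm(f, lcm(z, l)) ≤ b.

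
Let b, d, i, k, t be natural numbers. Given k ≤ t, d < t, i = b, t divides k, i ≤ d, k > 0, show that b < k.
t divides k and k > 0, so t ≤ k. k ≤ t, so t = k. Since d < t, d < k. Since i ≤ d, i < k. Since i = b, b < k.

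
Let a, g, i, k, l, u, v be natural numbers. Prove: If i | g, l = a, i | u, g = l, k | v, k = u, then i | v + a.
Since k = u and k | v, u | v. From i | u, i | v. Since g = l and i | g, i | l. Since l = a, i | a. i | v, so i | v + a.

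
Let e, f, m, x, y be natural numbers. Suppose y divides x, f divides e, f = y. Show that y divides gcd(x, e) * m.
f = y and f divides e, so y divides e. Since y divides x, y divides gcd(x, e). Then y divides gcd(x, e) * m.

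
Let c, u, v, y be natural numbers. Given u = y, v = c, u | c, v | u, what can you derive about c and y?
c = y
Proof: v = c and v | u, therefore c | u. u | c, so c = u. Since u = y, c = y.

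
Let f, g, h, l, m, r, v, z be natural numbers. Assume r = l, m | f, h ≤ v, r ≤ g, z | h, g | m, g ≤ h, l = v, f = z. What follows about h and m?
h = m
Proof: Because r = l and l = v, r = v. r ≤ g, so v ≤ g. h ≤ v, so h ≤ g. Since g ≤ h, g = h. Since g | m, h | m. From f = z and m | f, m | z. From z | h, m | h. Because h | m, h = m.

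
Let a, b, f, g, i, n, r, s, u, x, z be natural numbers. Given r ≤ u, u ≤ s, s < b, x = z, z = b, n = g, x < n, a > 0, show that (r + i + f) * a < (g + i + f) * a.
From u ≤ s and s < b, u < b. Because r ≤ u, r < b. x = z and z = b, thus x = b. Since n = g and x < n, x < g. Because x = b, b < g. Since r < b, r < g. Then r + i < g + i. Then r + i + f < g + i + f. From a > 0, by multiplying by a positive, (r + i + f) * a < (g + i + f) * a.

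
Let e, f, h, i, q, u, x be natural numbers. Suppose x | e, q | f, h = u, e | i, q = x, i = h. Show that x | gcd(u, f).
i = h and e | i, so e | h. Since x | e, x | h. h = u, so x | u. Since q = x and q | f, x | f. Since x | u, x | gcd(u, f).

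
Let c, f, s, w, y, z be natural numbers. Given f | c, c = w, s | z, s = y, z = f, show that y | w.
z = f and s | z, hence s | f. s = y, so y | f. From c = w and f | c, f | w. y | f, so y | w.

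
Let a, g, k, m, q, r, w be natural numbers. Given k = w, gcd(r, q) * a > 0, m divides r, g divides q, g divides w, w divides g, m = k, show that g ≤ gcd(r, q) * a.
w divides g and g divides w, thus w = g. k = w, so k = g. Since m = k, m = g. Since m divides r, g divides r. Since g divides q, g divides gcd(r, q). Then g divides gcd(r, q) * a. Since gcd(r, q) * a > 0, g ≤ gcd(r, q) * a.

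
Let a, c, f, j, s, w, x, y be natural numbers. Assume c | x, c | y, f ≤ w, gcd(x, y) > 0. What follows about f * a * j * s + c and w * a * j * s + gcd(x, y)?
f * a * j * s + c ≤ w * a * j * s + gcd(x, y)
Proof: f ≤ w, so f * a ≤ w * a. Then f * a * j ≤ w * a * j. Then f * a * j * s ≤ w * a * j * s. c | x and c | y, so c | gcd(x, y). Since gcd(x, y) > 0, c ≤ gcd(x, y). Since f * a * j * s ≤ w * a * j * s, f * a * j * s + c ≤ w * a * j * s + gcd(x, y).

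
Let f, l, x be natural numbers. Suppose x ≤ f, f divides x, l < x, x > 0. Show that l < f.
Because f divides x and x > 0, f ≤ x. x ≤ f, so x = f. l < x, so l < f.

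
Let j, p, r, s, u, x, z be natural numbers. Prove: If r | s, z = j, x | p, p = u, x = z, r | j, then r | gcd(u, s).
x = z and z = j, therefore x = j. p = u and x | p, hence x | u. Since x = j, j | u. r | j, so r | u. r | s, so r | gcd(u, s).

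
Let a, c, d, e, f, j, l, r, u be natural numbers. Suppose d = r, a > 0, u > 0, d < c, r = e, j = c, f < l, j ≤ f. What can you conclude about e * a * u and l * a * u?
e * a * u < l * a * u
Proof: d = r and r = e, so d = e. Since d < c, e < c. j = c and j ≤ f, thus c ≤ f. Since e < c, e < f. From f < l, e < l. Since a > 0, e * a < l * a. Since u > 0, e * a * u < l * a * u.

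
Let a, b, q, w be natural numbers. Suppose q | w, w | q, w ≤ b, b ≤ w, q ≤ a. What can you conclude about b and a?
b ≤ a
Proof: q | w and w | q, thus q = w. From w ≤ b and b ≤ w, w = b. Since q = w, q = b. q ≤ a, so b ≤ a.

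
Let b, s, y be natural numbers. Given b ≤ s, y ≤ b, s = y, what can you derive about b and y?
b = y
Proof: Because s = y and b ≤ s, b ≤ y. Since y ≤ b, b = y.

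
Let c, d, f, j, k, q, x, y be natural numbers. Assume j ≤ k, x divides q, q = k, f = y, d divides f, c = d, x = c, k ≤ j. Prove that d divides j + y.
k ≤ j and j ≤ k, hence k = j. Since q = k and x divides q, x divides k. Since x = c, c divides k. Since c = d, d divides k. Since k = j, d divides j. f = y and d divides f, thus d divides y. d divides j, so d divides j + y.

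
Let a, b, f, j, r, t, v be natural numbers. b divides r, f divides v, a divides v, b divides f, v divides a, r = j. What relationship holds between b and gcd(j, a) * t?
b divides gcd(j, a) * t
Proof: Since r = j and b divides r, b divides j. v divides a and a divides v, so v = a. b divides f and f divides v, hence b divides v. Since v = a, b divides a. Since b divides j, b divides gcd(j, a). Then b divides gcd(j, a) * t.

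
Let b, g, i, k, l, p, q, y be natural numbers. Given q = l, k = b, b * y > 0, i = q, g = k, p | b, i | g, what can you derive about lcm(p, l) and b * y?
lcm(p, l) ≤ b * y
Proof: g = k and i | g, hence i | k. Since i = q, q | k. k = b, so q | b. Since q = l, l | b. Since p | b, lcm(p, l) | b. Then lcm(p, l) | b * y. b * y > 0, so lcm(p, l) ≤ b * y.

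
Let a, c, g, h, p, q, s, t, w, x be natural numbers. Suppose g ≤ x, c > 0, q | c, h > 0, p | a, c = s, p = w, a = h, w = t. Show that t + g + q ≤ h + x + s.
p = w and p | a, thus w | a. Since w = t, t | a. Since a = h, t | h. From h > 0, t ≤ h. Since q | c and c > 0, q ≤ c. Since c = s, q ≤ s. Since g ≤ x, g + q ≤ x + s. Since t ≤ h, t + g + q ≤ h + x + s.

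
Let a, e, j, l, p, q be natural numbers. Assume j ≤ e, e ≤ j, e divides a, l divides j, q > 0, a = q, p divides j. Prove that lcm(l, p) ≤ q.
l divides j and p divides j, therefore lcm(l, p) divides j. e ≤ j and j ≤ e, hence e = j. Since e divides a, j divides a. Since a = q, j divides q. lcm(l, p) divides j, so lcm(l, p) divides q. q > 0, so lcm(l, p) ≤ q.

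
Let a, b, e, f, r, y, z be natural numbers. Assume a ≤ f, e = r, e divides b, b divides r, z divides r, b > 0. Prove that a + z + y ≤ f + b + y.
e = r and e divides b, therefore r divides b. From b divides r, r = b. From z divides r, z divides b. Since b > 0, z ≤ b. a ≤ f, so a + z ≤ f + b. Then a + z + y ≤ f + b + y.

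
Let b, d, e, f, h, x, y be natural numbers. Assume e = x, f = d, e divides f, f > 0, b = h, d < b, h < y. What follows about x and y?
x < y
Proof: e divides f and f > 0, so e ≤ f. f = d, so e ≤ d. e = x, so x ≤ d. b = h and d < b, hence d < h. x ≤ d, so x < h. h < y, so x < y.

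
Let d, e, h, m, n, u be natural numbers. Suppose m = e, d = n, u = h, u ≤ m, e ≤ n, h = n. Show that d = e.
Because u = h and u ≤ m, h ≤ m. Since h = n, n ≤ m. Because m = e, n ≤ e. e ≤ n, so n = e. d = n, so d = e.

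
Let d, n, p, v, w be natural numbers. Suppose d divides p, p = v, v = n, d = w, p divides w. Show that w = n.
d = w and d divides p, hence w divides p. p divides w, so w = p. p = v, so w = v. Since v = n, w = n.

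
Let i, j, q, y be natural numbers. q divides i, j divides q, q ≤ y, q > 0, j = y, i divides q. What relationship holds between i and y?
i = y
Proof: i divides q and q divides i, therefore i = q. j = y and j divides q, thus y divides q. Since q > 0, y ≤ q. Since q ≤ y, q = y. i = q, so i = y.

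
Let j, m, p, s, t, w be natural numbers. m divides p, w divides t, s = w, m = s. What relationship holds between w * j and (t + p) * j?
w * j divides (t + p) * j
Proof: Because m = s and m divides p, s divides p. s = w, so w divides p. Since w divides t, w divides t + p. Then w * j divides (t + p) * j.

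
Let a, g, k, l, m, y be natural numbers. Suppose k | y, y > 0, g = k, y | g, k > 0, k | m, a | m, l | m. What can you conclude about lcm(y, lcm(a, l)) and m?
lcm(y, lcm(a, l)) | m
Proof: Because k | y and y > 0, k ≤ y. g = k and y | g, hence y | k. Since k > 0, y ≤ k. Since k ≤ y, k = y. Since k | m, y | m. a | m and l | m, so lcm(a, l) | m. y | m, so lcm(y, lcm(a, l)) | m.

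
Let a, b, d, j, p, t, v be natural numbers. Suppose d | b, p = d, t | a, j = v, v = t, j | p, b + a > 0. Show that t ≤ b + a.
j = v and v = t, hence j = t. Because p = d and j | p, j | d. Because d | b, j | b. j = t, so t | b. From t | a, t | b + a. Since b + a > 0, t ≤ b + a.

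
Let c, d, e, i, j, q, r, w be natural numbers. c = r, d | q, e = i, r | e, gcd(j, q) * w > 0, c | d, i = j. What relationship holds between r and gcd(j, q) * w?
r ≤ gcd(j, q) * w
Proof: From e = i and r | e, r | i. i = j, so r | j. c = r and c | d, hence r | d. Since d | q, r | q. r | j, so r | gcd(j, q). Then r | gcd(j, q) * w. Since gcd(j, q) * w > 0, r ≤ gcd(j, q) * w.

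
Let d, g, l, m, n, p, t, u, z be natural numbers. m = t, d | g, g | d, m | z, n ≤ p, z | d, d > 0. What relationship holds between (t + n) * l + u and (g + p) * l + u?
(t + n) * l + u ≤ (g + p) * l + u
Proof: d | g and g | d, hence d = g. m = t and m | z, hence t | z. z | d, so t | d. Since d > 0, t ≤ d. d = g, so t ≤ g. From n ≤ p, t + n ≤ g + p. Then (t + n) * l ≤ (g + p) * l. Then (t + n) * l + u ≤ (g + p) * l + u.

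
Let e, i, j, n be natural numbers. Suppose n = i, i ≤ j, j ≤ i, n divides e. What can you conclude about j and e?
j divides e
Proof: i ≤ j and j ≤ i, hence i = j. Since n = i, n = j. n divides e, so j divides e.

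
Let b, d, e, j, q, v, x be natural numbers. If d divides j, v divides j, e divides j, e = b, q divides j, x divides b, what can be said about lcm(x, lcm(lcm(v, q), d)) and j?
lcm(x, lcm(lcm(v, q), d)) divides j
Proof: e = b and e divides j, so b divides j. Since x divides b, x divides j. v divides j and q divides j, hence lcm(v, q) divides j. Since d divides j, lcm(lcm(v, q), d) divides j. Since x divides j, lcm(x, lcm(lcm(v, q), d)) divides j.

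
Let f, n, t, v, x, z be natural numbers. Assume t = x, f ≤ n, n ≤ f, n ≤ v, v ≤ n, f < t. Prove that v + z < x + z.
Because f ≤ n and n ≤ f, f = n. Since n ≤ v and v ≤ n, n = v. From f = n, f = v. f < t, so v < t. Since t = x, v < x. Then v + z < x + z.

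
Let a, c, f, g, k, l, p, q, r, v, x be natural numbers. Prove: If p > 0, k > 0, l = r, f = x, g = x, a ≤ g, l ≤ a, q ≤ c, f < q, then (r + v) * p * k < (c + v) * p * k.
Because l = r and l ≤ a, r ≤ a. From g = x and a ≤ g, a ≤ x. From r ≤ a, r ≤ x. f < q and q ≤ c, thus f < c. f = x, so x < c. From r ≤ x, r < c. Then r + v < c + v. p > 0, so (r + v) * p < (c + v) * p. k > 0, so (r + v) * p * k < (c + v) * p * k.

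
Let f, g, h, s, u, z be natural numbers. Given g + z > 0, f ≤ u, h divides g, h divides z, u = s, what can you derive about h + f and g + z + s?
h + f ≤ g + z + s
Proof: h divides g and h divides z, so h divides g + z. Since g + z > 0, h ≤ g + z. u = s and f ≤ u, so f ≤ s. Since h ≤ g + z, h + f ≤ g + z + s.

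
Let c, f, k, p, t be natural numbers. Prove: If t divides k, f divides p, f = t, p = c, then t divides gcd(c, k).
p = c and f divides p, therefore f divides c. f = t, so t divides c. Since t divides k, t divides gcd(c, k).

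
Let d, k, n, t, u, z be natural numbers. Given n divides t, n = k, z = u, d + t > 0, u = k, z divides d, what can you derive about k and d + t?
k ≤ d + t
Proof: Since z = u and u = k, z = k. Since z divides d, k divides d. From n = k and n divides t, k divides t. k divides d, so k divides d + t. d + t > 0, so k ≤ d + t.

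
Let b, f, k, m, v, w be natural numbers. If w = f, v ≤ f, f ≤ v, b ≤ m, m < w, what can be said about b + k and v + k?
b + k < v + k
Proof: Because f ≤ v and v ≤ f, f = v. Since w = f, w = v. m < w, so m < v. b ≤ m, so b < v. Then b + k < v + k.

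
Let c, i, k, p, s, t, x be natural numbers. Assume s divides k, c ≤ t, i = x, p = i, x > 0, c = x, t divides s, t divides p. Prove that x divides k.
From p = i and i = x, p = x. t divides p, so t divides x. Since x > 0, t ≤ x. c = x and c ≤ t, thus x ≤ t. From t ≤ x, t = x. t divides s and s divides k, therefore t divides k. Because t = x, x divides k.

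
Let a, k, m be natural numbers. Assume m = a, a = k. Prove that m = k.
Since m = a and a = k, by transitivity, m = k.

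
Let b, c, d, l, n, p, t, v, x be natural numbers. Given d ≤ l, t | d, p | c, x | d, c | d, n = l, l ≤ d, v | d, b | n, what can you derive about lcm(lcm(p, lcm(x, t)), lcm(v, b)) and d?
lcm(lcm(p, lcm(x, t)), lcm(v, b)) | d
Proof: p | c and c | d, therefore p | d. From x | d and t | d, lcm(x, t) | d. p | d, so lcm(p, lcm(x, t)) | d. l ≤ d and d ≤ l, so l = d. Since n = l, n = d. b | n, so b | d. From v | d, lcm(v, b) | d. lcm(p, lcm(x, t)) | d, so lcm(lcm(p, lcm(x, t)), lcm(v, b)) | d.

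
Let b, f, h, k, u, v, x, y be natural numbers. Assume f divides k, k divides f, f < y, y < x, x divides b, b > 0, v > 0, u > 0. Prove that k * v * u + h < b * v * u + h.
Because f divides k and k divides f, f = k. Since f < y, k < y. Since y < x, k < x. Because x divides b and b > 0, x ≤ b. Because k < x, k < b. Combining with v > 0, by multiplying by a positive, k * v < b * v. Combining with u > 0, by multiplying by a positive, k * v * u < b * v * u. Then k * v * u + h < b * v * u + h.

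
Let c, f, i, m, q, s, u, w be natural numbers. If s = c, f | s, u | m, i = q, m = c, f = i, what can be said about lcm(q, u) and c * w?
lcm(q, u) | c * w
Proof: f = i and i = q, therefore f = q. Since f | s, q | s. s = c, so q | c. Because m = c and u | m, u | c. q | c, so lcm(q, u) | c. Then lcm(q, u) | c * w.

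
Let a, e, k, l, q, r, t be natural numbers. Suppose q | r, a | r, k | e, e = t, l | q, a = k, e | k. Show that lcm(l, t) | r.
Since l | q and q | r, l | r. k | e and e | k, so k = e. e = t, so k = t. Because a = k and a | r, k | r. Since k = t, t | r. Since l | r, lcm(l, t) | r.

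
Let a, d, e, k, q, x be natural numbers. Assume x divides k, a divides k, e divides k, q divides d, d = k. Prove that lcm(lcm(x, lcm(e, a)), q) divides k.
e divides k and a divides k, hence lcm(e, a) divides k. Since x divides k, lcm(x, lcm(e, a)) divides k. d = k and q divides d, so q divides k. Since lcm(x, lcm(e, a)) divides k, lcm(lcm(x, lcm(e, a)), q) divides k.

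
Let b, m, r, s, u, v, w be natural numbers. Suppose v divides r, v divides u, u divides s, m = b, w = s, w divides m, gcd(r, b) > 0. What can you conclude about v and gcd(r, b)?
v ≤ gcd(r, b)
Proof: w = s and w divides m, therefore s divides m. m = b, so s divides b. From u divides s, u divides b. v divides u, so v divides b. Since v divides r, v divides gcd(r, b). Because gcd(r, b) > 0, v ≤ gcd(r, b).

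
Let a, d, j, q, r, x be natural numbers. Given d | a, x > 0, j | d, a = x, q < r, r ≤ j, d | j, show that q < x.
Because q < r and r ≤ j, q < j. d | j and j | d, thus d = j. a = x and d | a, hence d | x. Because x > 0, d ≤ x. Since d = j, j ≤ x. Since q < j, q < x.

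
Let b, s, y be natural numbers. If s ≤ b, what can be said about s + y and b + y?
s + y ≤ b + y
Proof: Since s ≤ b, by adding to both sides, s + y ≤ b + y.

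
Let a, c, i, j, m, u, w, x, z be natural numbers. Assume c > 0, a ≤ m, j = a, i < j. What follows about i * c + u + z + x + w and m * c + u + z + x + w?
i * c + u + z + x + w < m * c + u + z + x + w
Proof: j = a and i < j, so i < a. Since a ≤ m, i < m. Since c > 0, i * c < m * c. Then i * c + u < m * c + u. Then i * c + u + z < m * c + u + z. Then i * c + u + z + x < m * c + u + z + x. Then i * c + u + z + x + w < m * c + u + z + x + w.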